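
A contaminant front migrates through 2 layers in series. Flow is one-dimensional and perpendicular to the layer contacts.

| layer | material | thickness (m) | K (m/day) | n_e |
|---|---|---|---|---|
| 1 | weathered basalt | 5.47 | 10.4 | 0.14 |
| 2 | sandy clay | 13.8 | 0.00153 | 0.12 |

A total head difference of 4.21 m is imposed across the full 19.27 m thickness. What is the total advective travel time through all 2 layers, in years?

With flow normal to the layers, continuity requires the same specific discharge q through every layer.
Σ(b_i/K_i) = 5.47/10.4 + 13.8/0.00153 = 9020 d.
q = Δh / Σ(b_i/K_i) = 4.21 / 9020 = 0.0004667 m/day.
In each layer the seepage velocity is v_i = q/n_i, so the layer transit time is t_i = b_i·n_i / q:
  layer 1 (weathered basalt): t_1 = 5.47 × 0.14 / 0.0004667 = 1641 d
  layer 2 (sandy clay): t_2 = 13.8 × 0.12 / 0.0004667 = 3548 d
Total t = Σ t_i = 5189 days = 14.21 years.

14.2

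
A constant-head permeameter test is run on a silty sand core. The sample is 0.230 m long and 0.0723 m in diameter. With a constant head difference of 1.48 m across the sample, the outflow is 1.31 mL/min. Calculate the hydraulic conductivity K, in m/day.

0.0714

Cross-sectional area A = π·(d/2)² = π × (0.0723/2)² = 0.004106 m².
Convert discharge: 1.31 mL/min = 2.183e-08 m³/s.
Darcy's law rearranged: K = Q·L / (A·Δh) = 2.183e-08 × 0.230 / (0.004106 × 1.48) = 8.265e-07 m/s = 0.07141 m/day.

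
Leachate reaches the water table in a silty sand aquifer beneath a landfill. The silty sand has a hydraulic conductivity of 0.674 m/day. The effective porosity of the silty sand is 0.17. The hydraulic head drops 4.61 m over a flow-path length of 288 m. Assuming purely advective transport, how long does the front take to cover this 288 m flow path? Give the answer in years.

Hydraulic gradient i = Δh / L = 4.61 / 288 = 0.01601.
Darcy flux q = K · i = 0.6740 × 0.01601 = 0.01079 m/day.
Seepage velocity v = q / n_e = 0.01079 / 0.17 = 0.06346 m/day.
Travel time t = L / v = 288 / 0.06346 = 4538 days = 12.42 years.

12.4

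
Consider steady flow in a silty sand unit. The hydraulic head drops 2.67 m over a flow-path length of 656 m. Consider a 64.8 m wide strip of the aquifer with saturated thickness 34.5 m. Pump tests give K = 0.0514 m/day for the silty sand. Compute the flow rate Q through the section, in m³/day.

0.468

Cross-sectional area A = 64.8 × 34.5 = 2236 m².
Hydraulic gradient i = Δh / L = 2.67 / 656 = 0.004070.
Darcy's law: Q = K · A · i = 0.05140 × 2236 × 0.004070 = 0.4677 m³/day.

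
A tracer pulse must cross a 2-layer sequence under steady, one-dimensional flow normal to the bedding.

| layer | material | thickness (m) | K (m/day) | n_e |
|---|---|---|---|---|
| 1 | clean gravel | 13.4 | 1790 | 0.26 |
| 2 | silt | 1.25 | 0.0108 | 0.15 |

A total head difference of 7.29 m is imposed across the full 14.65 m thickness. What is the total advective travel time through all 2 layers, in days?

58.3

With flow normal to the layers, continuity requires the same specific discharge q through every layer.
Σ(b_i/K_i) = 13.4/1790 + 1.25/0.0108 = 115.7 d.
q = Δh / Σ(b_i/K_i) = 7.29 / 115.7 = 0.06298 m/day.
In each layer the seepage velocity is v_i = q/n_i, so the layer transit time is t_i = b_i·n_i / q:
  layer 1 (clean gravel): t_1 = 13.4 × 0.26 / 0.06298 = 55.32 d
  layer 2 (silt): t_2 = 1.25 × 0.15 / 0.06298 = 2.977 d
Total t = Σ t_i = 58.29 days.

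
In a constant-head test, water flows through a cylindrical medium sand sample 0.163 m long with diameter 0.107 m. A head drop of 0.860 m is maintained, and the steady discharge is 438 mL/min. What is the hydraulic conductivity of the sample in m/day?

13.3

Cross-sectional area A = π·(d/2)² = π × (0.107/2)² = 0.008992 m².
Convert discharge: 438 mL/min = 7.300e-06 m³/s.
Darcy's law rearranged: K = Q·L / (A·Δh) = 7.300e-06 × 0.163 / (0.008992 × 0.860) = 0.0001539 m/s = 13.29 m/day.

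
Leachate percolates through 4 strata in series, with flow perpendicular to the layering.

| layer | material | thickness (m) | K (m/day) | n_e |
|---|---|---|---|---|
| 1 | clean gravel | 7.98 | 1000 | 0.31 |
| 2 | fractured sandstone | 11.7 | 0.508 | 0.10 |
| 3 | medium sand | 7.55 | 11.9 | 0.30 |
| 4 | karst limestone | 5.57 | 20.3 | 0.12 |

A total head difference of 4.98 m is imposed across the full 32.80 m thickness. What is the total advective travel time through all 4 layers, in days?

With flow normal to the layers, continuity requires the same specific discharge q through every layer.
Σ(b_i/K_i) = 7.98/1000 + 11.7/0.508 + 7.55/11.9 + 5.57/20.3 = 23.95 d.
q = Δh / Σ(b_i/K_i) = 4.98 / 23.95 = 0.2079 m/day.
In each layer the seepage velocity is v_i = q/n_i, so the layer transit time is t_i = b_i·n_i / q:
  layer 1 (clean gravel): t_1 = 7.98 × 0.31 / 0.2079 = 11.90 d
  layer 2 (fractured sandstone): t_2 = 11.7 × 0.10 / 0.2079 = 5.626 d
  layer 3 (medium sand): t_3 = 7.55 × 0.30 / 0.2079 = 10.89 d
  layer 4 (karst limestone): t_4 = 5.57 × 0.12 / 0.2079 = 3.214 d
Total t = Σ t_i = 31.63 days.

31.6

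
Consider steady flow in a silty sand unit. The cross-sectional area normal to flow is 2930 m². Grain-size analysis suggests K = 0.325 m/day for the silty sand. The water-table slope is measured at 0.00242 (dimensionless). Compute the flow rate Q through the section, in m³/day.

Hydraulic gradient i = 0.00242.
Darcy's law: Q = K · A · i = 0.3250 × 2930 × 0.002420 = 2.304 m³/day.

2.30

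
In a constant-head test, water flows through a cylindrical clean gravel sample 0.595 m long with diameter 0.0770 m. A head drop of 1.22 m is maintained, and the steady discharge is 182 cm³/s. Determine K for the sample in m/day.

1650

Cross-sectional area A = π·(d/2)² = π × (0.0770/2)² = 0.004657 m².
Convert discharge: 182 cm³/s = 0.0001820 m³/s.
Darcy's law rearranged: K = Q·L / (A·Δh) = 0.0001820 × 0.595 / (0.004657 × 1.22) = 0.01906 m/s = 1647 m/day.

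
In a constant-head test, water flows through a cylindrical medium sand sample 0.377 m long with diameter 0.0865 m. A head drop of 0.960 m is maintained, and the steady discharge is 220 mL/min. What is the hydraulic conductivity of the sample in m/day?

Cross-sectional area A = π·(d/2)² = π × (0.0865/2)² = 0.005877 m².
Convert discharge: 220 mL/min = 3.667e-06 m³/s.
Darcy's law rearranged: K = Q·L / (A·Δh) = 3.667e-06 × 0.377 / (0.005877 × 0.960) = 0.0002450 m/s = 21.17 m/day.

21.2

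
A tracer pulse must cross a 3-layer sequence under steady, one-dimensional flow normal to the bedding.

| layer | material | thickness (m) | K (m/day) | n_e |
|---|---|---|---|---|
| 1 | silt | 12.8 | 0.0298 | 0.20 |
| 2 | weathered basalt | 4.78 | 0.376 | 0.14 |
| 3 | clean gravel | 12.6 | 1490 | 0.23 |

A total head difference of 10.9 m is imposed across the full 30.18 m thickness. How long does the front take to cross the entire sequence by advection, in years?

0.681

With flow normal to the layers, continuity requires the same specific discharge q through every layer.
Σ(b_i/K_i) = 12.8/0.0298 + 4.78/0.376 + 12.6/1490 = 442.3 d.
q = Δh / Σ(b_i/K_i) = 10.9 / 442.3 = 0.02465 m/day.
In each layer the seepage velocity is v_i = q/n_i, so the layer transit time is t_i = b_i·n_i / q:
  layer 1 (silt): t_1 = 12.8 × 0.20 / 0.02465 = 103.9 d
  layer 2 (weathered basalt): t_2 = 4.78 × 0.14 / 0.02465 = 27.15 d
  layer 3 (clean gravel): t_3 = 12.6 × 0.23 / 0.02465 = 117.6 d
Total t = Σ t_i = 248.6 days = 0.6806 years.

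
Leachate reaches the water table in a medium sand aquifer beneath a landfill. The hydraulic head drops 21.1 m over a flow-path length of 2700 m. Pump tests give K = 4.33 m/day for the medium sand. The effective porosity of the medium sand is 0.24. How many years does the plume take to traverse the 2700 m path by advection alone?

Hydraulic gradient i = Δh / L = 21.1 / 2700 = 0.007815.
Darcy flux q = K · i = 4.330 × 0.007815 = 0.03384 m/day.
Seepage velocity v = q / n_e = 0.03384 / 0.24 = 0.1410 m/day.
Travel time t = L / v = 2700 / 0.1410 = 19150 days = 52.43 years.

52.4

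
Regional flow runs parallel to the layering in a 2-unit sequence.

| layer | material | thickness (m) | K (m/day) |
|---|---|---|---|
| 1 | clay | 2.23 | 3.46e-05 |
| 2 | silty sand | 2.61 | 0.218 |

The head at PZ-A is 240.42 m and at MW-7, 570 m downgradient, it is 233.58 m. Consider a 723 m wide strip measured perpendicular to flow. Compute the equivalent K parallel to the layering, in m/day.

Flow is parallel to layering, so each bed carries its own Darcy discharge and the transmissivities add.
Σ(K_i·b_i) = 3.46e-05×2.23 + 0.218×2.61 = 0.5691 m²/day.
Total thickness b = 4.840 m, so K_eq = Σ(K_i·b_i)/b = 0.1176 m/day.

0.118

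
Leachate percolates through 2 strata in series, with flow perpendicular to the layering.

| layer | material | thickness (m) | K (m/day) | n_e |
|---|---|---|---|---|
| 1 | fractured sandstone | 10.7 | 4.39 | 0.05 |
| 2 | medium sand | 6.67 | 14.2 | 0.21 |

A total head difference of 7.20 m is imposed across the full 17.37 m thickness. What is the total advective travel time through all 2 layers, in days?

0.782

With flow normal to the layers, continuity requires the same specific discharge q through every layer.
Σ(b_i/K_i) = 10.7/4.39 + 6.67/14.2 = 2.907 d.
q = Δh / Σ(b_i/K_i) = 7.20 / 2.907 = 2.477 m/day.
In each layer the seepage velocity is v_i = q/n_i, so the layer transit time is t_i = b_i·n_i / q:
  layer 1 (fractured sandstone): t_1 = 10.7 × 0.05 / 2.477 = 0.2160 d
  layer 2 (medium sand): t_2 = 6.67 × 0.21 / 2.477 = 0.5655 d
Total t = Σ t_i = 0.7816 days.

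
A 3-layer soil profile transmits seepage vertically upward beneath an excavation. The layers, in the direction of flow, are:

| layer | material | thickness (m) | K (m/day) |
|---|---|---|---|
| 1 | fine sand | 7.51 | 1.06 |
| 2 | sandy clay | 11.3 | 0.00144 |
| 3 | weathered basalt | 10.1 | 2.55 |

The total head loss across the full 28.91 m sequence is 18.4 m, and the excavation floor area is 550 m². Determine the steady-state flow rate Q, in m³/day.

1.29

Flow is perpendicular to layering, so the layers act in series and the equivalent K is the thickness-weighted harmonic mean.
Total thickness L = 7.51 + 11.3 + 10.1 = 28.91 m.
Σ(b_i/K_i) = 7.51/1.06 + 11.3/0.00144 + 10.1/2.55 = 7858 d.
K_eq = L / Σ(b_i/K_i) = 28.91 / 7858 = 0.003679 m/day.
Q = K_eq · A · (Δh/L) = 0.003679 × 550 × (18.4/28.91) = 1.288 m³/day.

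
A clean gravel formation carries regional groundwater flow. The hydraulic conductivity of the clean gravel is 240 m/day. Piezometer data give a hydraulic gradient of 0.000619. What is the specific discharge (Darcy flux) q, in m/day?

0.149

Hydraulic gradient i = 0.000619.
Specific discharge q = K · i = 240.0 × 0.0006190 = 0.1486 m/day.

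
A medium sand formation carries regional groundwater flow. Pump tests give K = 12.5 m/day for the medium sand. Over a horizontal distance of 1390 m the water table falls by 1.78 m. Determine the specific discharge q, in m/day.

0.0160

Hydraulic gradient i = Δh / L = 1.78 / 1390 = 0.001281.
Specific discharge q = K · i = 12.50 × 0.001281 = 0.01601 m/day.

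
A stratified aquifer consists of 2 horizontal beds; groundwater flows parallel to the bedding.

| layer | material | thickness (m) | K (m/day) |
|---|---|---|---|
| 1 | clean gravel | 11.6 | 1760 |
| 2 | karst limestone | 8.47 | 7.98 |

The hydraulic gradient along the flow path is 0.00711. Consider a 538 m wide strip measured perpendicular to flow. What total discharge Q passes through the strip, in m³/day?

78400

Flow is parallel to layering, so each bed carries its own Darcy discharge and the transmissivities add.
Σ(K_i·b_i) = 1760×11.6 + 7.98×8.47 = 20484 m²/day.
Hydraulic gradient i = 0.00711.
Q = Σ(K_i·b_i) · W · i = 20484 × 538 × 0.007110 = 78353 m³/day.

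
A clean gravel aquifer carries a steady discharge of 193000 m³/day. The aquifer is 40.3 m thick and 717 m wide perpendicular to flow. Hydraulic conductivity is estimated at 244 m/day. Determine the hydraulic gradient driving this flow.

0.0274

Cross-sectional area A = 717 × 40.3 = 28895 m².
From Q = K·A·i, i = Q / (K·A) = 193000 / (244.0 × 28895) = 0.02737.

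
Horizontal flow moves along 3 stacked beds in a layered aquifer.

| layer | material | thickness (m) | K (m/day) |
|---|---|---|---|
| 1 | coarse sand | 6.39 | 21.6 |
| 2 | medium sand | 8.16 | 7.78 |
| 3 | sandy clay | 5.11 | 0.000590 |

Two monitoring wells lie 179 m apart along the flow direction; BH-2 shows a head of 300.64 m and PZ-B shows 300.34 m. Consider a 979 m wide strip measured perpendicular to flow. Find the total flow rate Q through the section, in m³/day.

331

Flow is parallel to layering, so each bed carries its own Darcy discharge and the transmissivities add.
Σ(K_i·b_i) = 21.6×6.39 + 7.78×8.16 + 0.000590×5.11 = 201.5 m²/day.
Hydraulic gradient i = (300.64 − 300.34) / 179 = 0.3 / 179 = 0.001676.
Q = Σ(K_i·b_i) · W · i = 201.5 × 979 × 0.001676 = 330.6 m³/day.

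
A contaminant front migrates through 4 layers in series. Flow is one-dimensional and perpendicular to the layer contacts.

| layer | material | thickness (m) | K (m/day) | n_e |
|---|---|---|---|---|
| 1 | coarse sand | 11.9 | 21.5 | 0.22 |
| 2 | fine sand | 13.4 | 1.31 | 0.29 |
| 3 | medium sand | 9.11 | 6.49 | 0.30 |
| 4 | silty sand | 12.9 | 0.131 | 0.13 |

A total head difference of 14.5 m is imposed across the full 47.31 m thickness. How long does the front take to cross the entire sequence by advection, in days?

With flow normal to the layers, continuity requires the same specific discharge q through every layer.
Σ(b_i/K_i) = 11.9/21.5 + 13.4/1.31 + 9.11/6.49 + 12.9/0.131 = 110.7 d.
q = Δh / Σ(b_i/K_i) = 14.5 / 110.7 = 0.1310 m/day.
In each layer the seepage velocity is v_i = q/n_i, so the layer transit time is t_i = b_i·n_i / q:
  layer 1 (coarse sand): t_1 = 11.9 × 0.22 / 0.1310 = 19.98 d
  layer 2 (fine sand): t_2 = 13.4 × 0.29 / 0.1310 = 29.66 d
  layer 3 (medium sand): t_3 = 9.11 × 0.30 / 0.1310 = 20.86 d
  layer 4 (silty sand): t_4 = 12.9 × 0.13 / 0.1310 = 12.80 d
Total t = Σ t_i = 83.29 days.

83.3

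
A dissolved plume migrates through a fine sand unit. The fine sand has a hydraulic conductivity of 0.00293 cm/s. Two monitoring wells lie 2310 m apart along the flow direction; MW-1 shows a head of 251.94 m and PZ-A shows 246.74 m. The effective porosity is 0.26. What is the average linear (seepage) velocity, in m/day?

0.0219

Convert K: 0.00293 cm/s × 864 = 2.532 m/day.
Hydraulic gradient i = (251.94 − 246.74) / 2310 = 5.2 / 2310 = 0.002251.
Darcy flux q = K · i = 2.532 × 0.002251 = 0.005699 m/day.
Seepage velocity v = q / n_e = 0.005699 / 0.26 = 0.02192 m/day.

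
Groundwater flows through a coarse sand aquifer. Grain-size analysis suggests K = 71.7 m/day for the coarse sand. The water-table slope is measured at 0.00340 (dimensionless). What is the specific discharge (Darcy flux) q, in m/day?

0.244

Hydraulic gradient i = 0.00340.
Specific discharge q = K · i = 71.70 × 0.003400 = 0.2438 m/day.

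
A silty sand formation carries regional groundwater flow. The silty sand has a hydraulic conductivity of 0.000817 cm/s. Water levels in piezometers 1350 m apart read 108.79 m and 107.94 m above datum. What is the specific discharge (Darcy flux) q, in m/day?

Convert K: 0.000817 cm/s × 864 = 0.7059 m/day.
Hydraulic gradient i = (108.79 − 107.94) / 1350 = 0.85 / 1350 = 0.0006296.
Specific discharge q = K · i = 0.7059 × 0.0006296 = 0.0004444 m/day.

0.000444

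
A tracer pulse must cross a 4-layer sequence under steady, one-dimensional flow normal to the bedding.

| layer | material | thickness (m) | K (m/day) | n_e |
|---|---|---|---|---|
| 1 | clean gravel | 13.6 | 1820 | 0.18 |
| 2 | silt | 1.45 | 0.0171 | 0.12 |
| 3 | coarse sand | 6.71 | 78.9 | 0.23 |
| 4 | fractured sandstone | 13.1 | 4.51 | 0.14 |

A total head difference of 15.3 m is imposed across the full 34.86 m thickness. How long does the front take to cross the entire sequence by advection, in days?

34.4

With flow normal to the layers, continuity requires the same specific discharge q through every layer.
Σ(b_i/K_i) = 13.6/1820 + 1.45/0.0171 + 6.71/78.9 + 13.1/4.51 = 87.79 d.
q = Δh / Σ(b_i/K_i) = 15.3 / 87.79 = 0.1743 m/day.
In each layer the seepage velocity is v_i = q/n_i, so the layer transit time is t_i = b_i·n_i / q:
  layer 1 (clean gravel): t_1 = 13.6 × 0.18 / 0.1743 = 14.05 d
  layer 2 (silt): t_2 = 1.45 × 0.12 / 0.1743 = 0.9984 d
  layer 3 (coarse sand): t_3 = 6.71 × 0.23 / 0.1743 = 8.856 d
  layer 4 (fractured sandstone): t_4 = 13.1 × 0.14 / 0.1743 = 10.52 d
Total t = Σ t_i = 34.42 days.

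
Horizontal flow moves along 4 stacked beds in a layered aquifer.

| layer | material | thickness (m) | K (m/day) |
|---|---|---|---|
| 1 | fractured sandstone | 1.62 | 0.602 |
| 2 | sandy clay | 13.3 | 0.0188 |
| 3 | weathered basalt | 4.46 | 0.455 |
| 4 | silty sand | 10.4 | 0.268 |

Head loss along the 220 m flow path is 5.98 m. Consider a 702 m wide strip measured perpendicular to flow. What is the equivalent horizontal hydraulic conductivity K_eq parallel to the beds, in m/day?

0.203

Flow is parallel to layering, so each bed carries its own Darcy discharge and the transmissivities add.
Σ(K_i·b_i) = 0.602×1.62 + 0.0188×13.3 + 0.455×4.46 + 0.268×10.4 = 6.042 m²/day.
Total thickness b = 29.78 m, so K_eq = Σ(K_i·b_i)/b = 0.2029 m/day.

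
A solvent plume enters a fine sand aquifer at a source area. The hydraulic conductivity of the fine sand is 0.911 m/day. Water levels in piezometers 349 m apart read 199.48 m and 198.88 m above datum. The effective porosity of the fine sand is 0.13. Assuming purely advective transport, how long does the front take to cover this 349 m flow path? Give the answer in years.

79.3

Hydraulic gradient i = (199.48 − 198.88) / 349 = 0.6 / 349 = 0.001719.
Darcy flux q = K · i = 0.9110 × 0.001719 = 0.001566 m/day.
Seepage velocity v = q / n_e = 0.001566 / 0.13 = 0.01205 m/day.
Travel time t = L / v = 349 / 0.01205 = 28968 days = 79.31 years.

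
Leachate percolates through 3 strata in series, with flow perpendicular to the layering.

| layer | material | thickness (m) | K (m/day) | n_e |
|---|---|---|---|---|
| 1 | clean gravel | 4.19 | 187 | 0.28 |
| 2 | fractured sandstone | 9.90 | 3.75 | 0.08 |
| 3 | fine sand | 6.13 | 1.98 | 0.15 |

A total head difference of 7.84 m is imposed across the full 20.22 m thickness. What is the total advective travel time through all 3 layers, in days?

2.12

With flow normal to the layers, continuity requires the same specific discharge q through every layer.
Σ(b_i/K_i) = 4.19/187 + 9.90/3.75 + 6.13/1.98 = 5.758 d.
q = Δh / Σ(b_i/K_i) = 7.84 / 5.758 = 1.361 m/day.
In each layer the seepage velocity is v_i = q/n_i, so the layer transit time is t_i = b_i·n_i / q:
  layer 1 (clean gravel): t_1 = 4.19 × 0.28 / 1.361 = 0.8617 d
  layer 2 (fractured sandstone): t_2 = 9.90 × 0.08 / 1.361 = 0.5817 d
  layer 3 (fine sand): t_3 = 6.13 × 0.15 / 1.361 = 0.6754 d
Total t = Σ t_i = 2.119 days.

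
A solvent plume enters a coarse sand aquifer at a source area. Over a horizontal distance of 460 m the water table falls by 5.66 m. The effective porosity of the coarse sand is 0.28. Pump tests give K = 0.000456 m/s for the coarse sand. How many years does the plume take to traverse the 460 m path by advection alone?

Convert K: 0.000456 m/s × 86400 = 39.40 m/day.
Hydraulic gradient i = Δh / L = 5.66 / 460 = 0.01230.
Darcy flux q = K · i = 39.40 × 0.01230 = 0.4848 m/day.
Seepage velocity v = q / n_e = 0.4848 / 0.28 = 1.731 m/day.
Travel time t = L / v = 460 / 1.731 = 265.7 days = 0.7274 years.

0.727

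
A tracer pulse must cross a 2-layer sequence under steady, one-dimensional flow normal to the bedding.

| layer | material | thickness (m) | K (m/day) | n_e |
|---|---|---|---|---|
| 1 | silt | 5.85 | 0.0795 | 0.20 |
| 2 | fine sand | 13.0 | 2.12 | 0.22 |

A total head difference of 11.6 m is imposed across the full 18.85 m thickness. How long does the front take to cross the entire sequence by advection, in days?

27.7

With flow normal to the layers, continuity requires the same specific discharge q through every layer.
Σ(b_i/K_i) = 5.85/0.0795 + 13.0/2.12 = 79.72 d.
q = Δh / Σ(b_i/K_i) = 11.6 / 79.72 = 0.1455 m/day.
In each layer the seepage velocity is v_i = q/n_i, so the layer transit time is t_i = b_i·n_i / q:
  layer 1 (silt): t_1 = 5.85 × 0.20 / 0.1455 = 8.040 d
  layer 2 (fine sand): t_2 = 13.0 × 0.22 / 0.1455 = 19.65 d
Total t = Σ t_i = 27.69 days.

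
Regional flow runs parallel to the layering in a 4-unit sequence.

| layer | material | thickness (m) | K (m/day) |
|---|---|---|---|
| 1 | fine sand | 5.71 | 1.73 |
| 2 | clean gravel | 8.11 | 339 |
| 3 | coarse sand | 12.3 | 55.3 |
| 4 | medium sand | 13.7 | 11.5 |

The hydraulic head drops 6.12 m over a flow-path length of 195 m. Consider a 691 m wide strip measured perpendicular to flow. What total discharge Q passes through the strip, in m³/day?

Flow is parallel to layering, so each bed carries its own Darcy discharge and the transmissivities add.
Σ(K_i·b_i) = 1.73×5.71 + 339×8.11 + 55.3×12.3 + 11.5×13.7 = 3597 m²/day.
Hydraulic gradient i = Δh / L = 6.12 / 195 = 0.03138.
Q = Σ(K_i·b_i) · W · i = 3597 × 691 × 0.03138 = 78005 m³/day.

78000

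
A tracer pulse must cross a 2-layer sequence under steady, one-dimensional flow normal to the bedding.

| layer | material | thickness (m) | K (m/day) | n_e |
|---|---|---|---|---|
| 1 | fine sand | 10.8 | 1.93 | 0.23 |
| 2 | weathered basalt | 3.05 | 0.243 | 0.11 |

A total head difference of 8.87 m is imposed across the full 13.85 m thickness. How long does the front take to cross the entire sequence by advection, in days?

With flow normal to the layers, continuity requires the same specific discharge q through every layer.
Σ(b_i/K_i) = 10.8/1.93 + 3.05/0.243 = 18.15 d.
q = Δh / Σ(b_i/K_i) = 8.87 / 18.15 = 0.4888 m/day.
In each layer the seepage velocity is v_i = q/n_i, so the layer transit time is t_i = b_i·n_i / q:
  layer 1 (fine sand): t_1 = 10.8 × 0.23 / 0.4888 = 5.082 d
  layer 2 (weathered basalt): t_2 = 3.05 × 0.11 / 0.4888 = 0.6864 d
Total t = Σ t_i = 5.768 days.

5.77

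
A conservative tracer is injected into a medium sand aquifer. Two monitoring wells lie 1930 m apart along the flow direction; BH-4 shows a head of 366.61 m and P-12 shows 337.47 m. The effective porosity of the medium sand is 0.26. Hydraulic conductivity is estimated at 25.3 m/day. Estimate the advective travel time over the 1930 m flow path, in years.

Hydraulic gradient i = (366.61 − 337.47) / 1930 = 29.14 / 1930 = 0.01510.
Darcy flux q = K · i = 25.30 × 0.01510 = 0.3820 m/day.
Seepage velocity v = q / n_e = 0.3820 / 0.26 = 1.469 m/day.
Travel time t = L / v = 1930 / 1.469 = 1314 days = 3.597 years.

3.60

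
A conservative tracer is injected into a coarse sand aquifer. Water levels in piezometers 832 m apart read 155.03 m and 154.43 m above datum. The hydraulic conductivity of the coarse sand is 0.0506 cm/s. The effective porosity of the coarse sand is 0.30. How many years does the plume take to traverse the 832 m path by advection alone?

Convert K: 0.0506 cm/s × 864 = 43.72 m/day.
Hydraulic gradient i = (155.03 − 154.43) / 832 = 0.6 / 832 = 0.0007212.
Darcy flux q = K · i = 43.72 × 0.0007212 = 0.03153 m/day.
Seepage velocity v = q / n_e = 0.03153 / 0.30 = 0.1051 m/day.
Travel time t = L / v = 832 / 0.1051 = 7917 days = 21.68 years.

21.7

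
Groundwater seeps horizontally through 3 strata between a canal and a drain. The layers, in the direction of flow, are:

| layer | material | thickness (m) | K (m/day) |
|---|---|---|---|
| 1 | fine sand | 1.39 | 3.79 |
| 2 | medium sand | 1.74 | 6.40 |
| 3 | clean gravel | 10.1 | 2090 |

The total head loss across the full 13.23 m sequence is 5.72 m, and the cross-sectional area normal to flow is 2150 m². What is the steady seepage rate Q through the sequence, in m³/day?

Flow is perpendicular to layering, so the layers act in series and the equivalent K is the thickness-weighted harmonic mean.
Total thickness L = 1.39 + 1.74 + 10.1 = 13.23 m.
Σ(b_i/K_i) = 1.39/3.79 + 1.74/6.40 + 10.1/2090 = 0.6435 d.
K_eq = L / Σ(b_i/K_i) = 13.23 / 0.6435 = 20.56 m/day.
Q = K_eq · A · (Δh/L) = 20.56 × 2150 × (5.72/13.23) = 19112 m³/day.

19100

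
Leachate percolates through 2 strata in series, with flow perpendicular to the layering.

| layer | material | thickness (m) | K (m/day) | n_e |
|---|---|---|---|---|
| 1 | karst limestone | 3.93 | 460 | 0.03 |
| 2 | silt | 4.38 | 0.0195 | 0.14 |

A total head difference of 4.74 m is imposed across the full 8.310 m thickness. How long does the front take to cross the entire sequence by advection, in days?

With flow normal to the layers, continuity requires the same specific discharge q through every layer.
Σ(b_i/K_i) = 3.93/460 + 4.38/0.0195 = 224.6 d.
q = Δh / Σ(b_i/K_i) = 4.74 / 224.6 = 0.02110 m/day.
In each layer the seepage velocity is v_i = q/n_i, so the layer transit time is t_i = b_i·n_i / q:
  layer 1 (karst limestone): t_1 = 3.93 × 0.03 / 0.02110 = 5.587 d
  layer 2 (silt): t_2 = 4.38 × 0.14 / 0.02110 = 29.06 d
Total t = Σ t_i = 34.65 days.

34.6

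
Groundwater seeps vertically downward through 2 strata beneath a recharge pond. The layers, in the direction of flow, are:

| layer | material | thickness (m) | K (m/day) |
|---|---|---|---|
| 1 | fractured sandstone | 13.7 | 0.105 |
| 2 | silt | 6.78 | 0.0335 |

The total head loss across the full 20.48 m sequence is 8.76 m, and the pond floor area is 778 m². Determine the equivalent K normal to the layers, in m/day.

Flow is perpendicular to layering, so the layers act in series and the equivalent K is the thickness-weighted harmonic mean.
Total thickness L = 13.7 + 6.78 = 20.48 m.
Σ(b_i/K_i) = 13.7/0.105 + 6.78/0.0335 = 332.9 d.
K_eq = L / Σ(b_i/K_i) = 20.48 / 332.9 = 0.06153 m/day.

0.0615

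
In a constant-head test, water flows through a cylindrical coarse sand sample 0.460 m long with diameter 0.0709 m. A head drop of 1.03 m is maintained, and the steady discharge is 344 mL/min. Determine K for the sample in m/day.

Cross-sectional area A = π·(d/2)² = π × (0.0709/2)² = 0.003948 m².
Convert discharge: 344 mL/min = 5.733e-06 m³/s.
Darcy's law rearranged: K = Q·L / (A·Δh) = 5.733e-06 × 0.460 / (0.003948 × 1.03) = 0.0006486 m/s = 56.03 m/day.

56.0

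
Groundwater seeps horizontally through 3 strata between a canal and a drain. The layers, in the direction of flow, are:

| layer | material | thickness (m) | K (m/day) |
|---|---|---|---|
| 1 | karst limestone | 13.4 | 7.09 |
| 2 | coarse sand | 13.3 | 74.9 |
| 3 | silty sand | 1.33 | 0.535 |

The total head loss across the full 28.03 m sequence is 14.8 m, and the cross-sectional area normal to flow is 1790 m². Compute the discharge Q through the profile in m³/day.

Flow is perpendicular to layering, so the layers act in series and the equivalent K is the thickness-weighted harmonic mean.
Total thickness L = 13.4 + 13.3 + 1.33 = 28.03 m.
Σ(b_i/K_i) = 13.4/7.09 + 13.3/74.9 + 1.33/0.535 = 4.554 d.
K_eq = L / Σ(b_i/K_i) = 28.03 / 4.554 = 6.156 m/day.
Q = K_eq · A · (Δh/L) = 6.156 × 1790 × (14.8/28.03) = 5818 m³/day.

5820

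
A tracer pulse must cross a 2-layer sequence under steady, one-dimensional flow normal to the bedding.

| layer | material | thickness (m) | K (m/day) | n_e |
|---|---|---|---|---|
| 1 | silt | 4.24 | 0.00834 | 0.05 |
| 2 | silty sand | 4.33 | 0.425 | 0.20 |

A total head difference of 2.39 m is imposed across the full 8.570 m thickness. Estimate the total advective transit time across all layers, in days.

With flow normal to the layers, continuity requires the same specific discharge q through every layer.
Σ(b_i/K_i) = 4.24/0.00834 + 4.33/0.425 = 518.6 d.
q = Δh / Σ(b_i/K_i) = 2.39 / 518.6 = 0.004609 m/day.
In each layer the seepage velocity is v_i = q/n_i, so the layer transit time is t_i = b_i·n_i / q:
  layer 1 (silt): t_1 = 4.24 × 0.05 / 0.004609 = 46.00 d
  layer 2 (silty sand): t_2 = 4.33 × 0.20 / 0.004609 = 187.9 d
Total t = Σ t_i = 233.9 days.

234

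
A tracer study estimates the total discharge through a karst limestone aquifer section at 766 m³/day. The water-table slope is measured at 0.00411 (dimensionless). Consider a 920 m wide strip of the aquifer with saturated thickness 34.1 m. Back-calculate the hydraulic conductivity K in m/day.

Cross-sectional area A = 920 × 34.1 = 31372 m².
Hydraulic gradient i = 0.00411.
From Q = K·A·i, K = Q / (A·i) = 766 / (31372 × 0.004110) = 5.941 m/day.

5.94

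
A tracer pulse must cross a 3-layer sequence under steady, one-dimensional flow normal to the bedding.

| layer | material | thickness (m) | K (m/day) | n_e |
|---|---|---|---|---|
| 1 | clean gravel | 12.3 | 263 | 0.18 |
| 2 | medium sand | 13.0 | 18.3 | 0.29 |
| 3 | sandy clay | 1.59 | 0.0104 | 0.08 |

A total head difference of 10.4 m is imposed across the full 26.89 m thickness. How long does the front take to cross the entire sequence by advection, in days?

With flow normal to the layers, continuity requires the same specific discharge q through every layer.
Σ(b_i/K_i) = 12.3/263 + 13.0/18.3 + 1.59/0.0104 = 153.6 d.
q = Δh / Σ(b_i/K_i) = 10.4 / 153.6 = 0.06769 m/day.
In each layer the seepage velocity is v_i = q/n_i, so the layer transit time is t_i = b_i·n_i / q:
  layer 1 (clean gravel): t_1 = 12.3 × 0.18 / 0.06769 = 32.71 d
  layer 2 (medium sand): t_2 = 13.0 × 0.29 / 0.06769 = 55.70 d
  layer 3 (sandy clay): t_3 = 1.59 × 0.08 / 0.06769 = 1.879 d
Total t = Σ t_i = 90.28 days.

90.3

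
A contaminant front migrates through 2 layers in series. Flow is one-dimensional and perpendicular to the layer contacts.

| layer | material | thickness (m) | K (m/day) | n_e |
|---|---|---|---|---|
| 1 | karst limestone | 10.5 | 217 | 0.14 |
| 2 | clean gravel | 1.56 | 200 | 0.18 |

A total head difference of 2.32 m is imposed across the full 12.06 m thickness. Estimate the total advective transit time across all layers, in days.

With flow normal to the layers, continuity requires the same specific discharge q through every layer.
Σ(b_i/K_i) = 10.5/217 + 1.56/200 = 0.05619 d.
q = Δh / Σ(b_i/K_i) = 2.32 / 0.05619 = 41.29 m/day.
In each layer the seepage velocity is v_i = q/n_i, so the layer transit time is t_i = b_i·n_i / q:
  layer 1 (karst limestone): t_1 = 10.5 × 0.14 / 41.29 = 0.03560 d
  layer 2 (clean gravel): t_2 = 1.56 × 0.18 / 41.29 = 0.006801 d
Total t = Σ t_i = 0.04240 days.

0.0424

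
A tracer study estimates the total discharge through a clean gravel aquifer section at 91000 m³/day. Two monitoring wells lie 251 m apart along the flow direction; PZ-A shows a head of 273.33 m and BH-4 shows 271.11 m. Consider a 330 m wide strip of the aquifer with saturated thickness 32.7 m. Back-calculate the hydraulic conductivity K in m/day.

953

Cross-sectional area A = 330 × 32.7 = 10791 m².
Hydraulic gradient i = (273.33 − 271.11) / 251 = 2.22 / 251 = 0.008845.
From Q = K·A·i, K = Q / (A·i) = 91000 / (10791 × 0.008845) = 953.5 m/day.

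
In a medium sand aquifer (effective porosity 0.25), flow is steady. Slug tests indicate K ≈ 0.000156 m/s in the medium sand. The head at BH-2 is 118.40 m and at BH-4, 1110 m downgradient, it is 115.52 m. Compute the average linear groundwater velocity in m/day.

Convert K: 0.000156 m/s × 86400 = 13.48 m/day.
Hydraulic gradient i = (118.40 − 115.52) / 1110 = 2.88 / 1110 = 0.002595.
Darcy flux q = K · i = 13.48 × 0.002595 = 0.03497 m/day.
Seepage velocity v = q / n_e = 0.03497 / 0.25 = 0.1399 m/day.

0.140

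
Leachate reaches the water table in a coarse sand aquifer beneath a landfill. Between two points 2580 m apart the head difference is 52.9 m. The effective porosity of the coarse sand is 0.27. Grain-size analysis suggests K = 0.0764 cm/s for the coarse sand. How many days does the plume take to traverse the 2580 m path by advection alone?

515

Convert K: 0.0764 cm/s × 864 = 66.01 m/day.
Hydraulic gradient i = Δh / L = 52.9 / 2580 = 0.02050.
Darcy flux q = K · i = 66.01 × 0.02050 = 1.353 m/day.
Seepage velocity v = q / n_e = 1.353 / 0.27 = 5.013 m/day.
Travel time t = L / v = 2580 / 5.013 = 514.7 days.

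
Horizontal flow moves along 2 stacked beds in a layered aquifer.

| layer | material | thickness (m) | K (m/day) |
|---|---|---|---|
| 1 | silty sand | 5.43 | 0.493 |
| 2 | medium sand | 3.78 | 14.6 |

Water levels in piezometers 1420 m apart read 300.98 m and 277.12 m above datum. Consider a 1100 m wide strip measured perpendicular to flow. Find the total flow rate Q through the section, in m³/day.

Flow is parallel to layering, so each bed carries its own Darcy discharge and the transmissivities add.
Σ(K_i·b_i) = 0.493×5.43 + 14.6×3.78 = 57.86 m²/day.
Hydraulic gradient i = (300.98 − 277.12) / 1420 = 23.86 / 1420 = 0.01680.
Q = Σ(K_i·b_i) · W · i = 57.86 × 1100 × 0.01680 = 1070 m³/day.

1070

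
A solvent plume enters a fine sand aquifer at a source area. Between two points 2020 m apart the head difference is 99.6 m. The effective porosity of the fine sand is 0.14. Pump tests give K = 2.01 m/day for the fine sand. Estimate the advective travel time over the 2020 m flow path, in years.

Hydraulic gradient i = Δh / L = 99.6 / 2020 = 0.04931.
Darcy flux q = K · i = 2.010 × 0.04931 = 0.09911 m/day.
Seepage velocity v = q / n_e = 0.09911 / 0.14 = 0.7079 m/day.
Travel time t = L / v = 2020 / 0.7079 = 2853 days = 7.812 years.

7.81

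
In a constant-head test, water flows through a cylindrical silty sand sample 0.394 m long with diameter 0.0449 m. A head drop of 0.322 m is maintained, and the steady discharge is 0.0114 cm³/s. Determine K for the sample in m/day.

0.761

Cross-sectional area A = π·(d/2)² = π × (0.0449/2)² = 0.001583 m².
Convert discharge: 0.0114 cm³/s = 1.140e-08 m³/s.
Darcy's law rearranged: K = Q·L / (A·Δh) = 1.140e-08 × 0.394 / (0.001583 × 0.322) = 8.810e-06 m/s = 0.7612 m/day.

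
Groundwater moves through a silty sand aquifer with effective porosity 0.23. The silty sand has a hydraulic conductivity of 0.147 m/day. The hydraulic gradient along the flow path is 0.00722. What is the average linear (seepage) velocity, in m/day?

0.00461

Hydraulic gradient i = 0.00722.
Darcy flux q = K · i = 0.1470 × 0.007220 = 0.001061 m/day.
Seepage velocity v = q / n_e = 0.001061 / 0.23 = 0.004615 m/day.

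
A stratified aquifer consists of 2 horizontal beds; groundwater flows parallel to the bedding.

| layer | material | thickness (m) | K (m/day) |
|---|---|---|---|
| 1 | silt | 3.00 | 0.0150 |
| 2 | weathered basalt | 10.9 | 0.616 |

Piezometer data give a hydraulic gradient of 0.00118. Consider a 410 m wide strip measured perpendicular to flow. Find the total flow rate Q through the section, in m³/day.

3.27

Flow is parallel to layering, so each bed carries its own Darcy discharge and the transmissivities add.
Σ(K_i·b_i) = 0.0150×3.00 + 0.616×10.9 = 6.759 m²/day.
Hydraulic gradient i = 0.00118.
Q = Σ(K_i·b_i) · W · i = 6.759 × 410 × 0.001180 = 3.270 m³/day.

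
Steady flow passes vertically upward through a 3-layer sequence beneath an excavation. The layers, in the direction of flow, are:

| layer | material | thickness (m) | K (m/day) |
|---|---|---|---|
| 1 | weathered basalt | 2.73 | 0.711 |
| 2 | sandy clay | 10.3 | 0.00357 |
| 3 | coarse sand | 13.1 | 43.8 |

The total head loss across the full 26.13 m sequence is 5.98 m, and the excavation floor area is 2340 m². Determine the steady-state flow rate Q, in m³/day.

Flow is perpendicular to layering, so the layers act in series and the equivalent K is the thickness-weighted harmonic mean.
Total thickness L = 2.73 + 10.3 + 13.1 = 26.13 m.
Σ(b_i/K_i) = 2.73/0.711 + 10.3/0.00357 + 13.1/43.8 = 2889 d.
K_eq = L / Σ(b_i/K_i) = 26.13 / 2889 = 0.009044 m/day.
Q = K_eq · A · (Δh/L) = 0.009044 × 2340 × (5.98/26.13) = 4.843 m³/day.

4.84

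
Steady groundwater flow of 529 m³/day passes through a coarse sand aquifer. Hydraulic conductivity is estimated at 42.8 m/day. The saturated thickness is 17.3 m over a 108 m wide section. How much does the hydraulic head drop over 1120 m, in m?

7.41

Cross-sectional area A = 108 × 17.3 = 1868 m².
From Q = K·A·i, i = Q / (K·A) = 529 / (42.80 × 1868) = 0.006615.
Head loss Δh = i · L = 0.006615 × 1120 = 7.409 m.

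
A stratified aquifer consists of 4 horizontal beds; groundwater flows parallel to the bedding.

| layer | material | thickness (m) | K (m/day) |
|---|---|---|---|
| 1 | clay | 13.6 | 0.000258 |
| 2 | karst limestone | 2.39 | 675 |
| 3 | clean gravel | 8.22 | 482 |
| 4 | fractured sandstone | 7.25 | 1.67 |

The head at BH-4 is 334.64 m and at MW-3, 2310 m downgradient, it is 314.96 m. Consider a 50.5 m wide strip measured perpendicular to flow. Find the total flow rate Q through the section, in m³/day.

2400

Flow is parallel to layering, so each bed carries its own Darcy discharge and the transmissivities add.
Σ(K_i·b_i) = 0.000258×13.6 + 675×2.39 + 482×8.22 + 1.67×7.25 = 5587 m²/day.
Hydraulic gradient i = (334.64 − 314.96) / 2310 = 19.68 / 2310 = 0.008519.
Q = Σ(K_i·b_i) · W · i = 5587 × 50.5 × 0.008519 = 2404 m³/day.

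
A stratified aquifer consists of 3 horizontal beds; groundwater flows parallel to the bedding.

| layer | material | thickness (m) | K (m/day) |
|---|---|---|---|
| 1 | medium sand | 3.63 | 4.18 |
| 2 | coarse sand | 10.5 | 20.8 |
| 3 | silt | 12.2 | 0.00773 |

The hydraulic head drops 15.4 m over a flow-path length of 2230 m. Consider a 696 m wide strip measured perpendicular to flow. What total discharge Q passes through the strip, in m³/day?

1120

Flow is parallel to layering, so each bed carries its own Darcy discharge and the transmissivities add.
Σ(K_i·b_i) = 4.18×3.63 + 20.8×10.5 + 0.00773×12.2 = 233.7 m²/day.
Hydraulic gradient i = Δh / L = 15.4 / 2230 = 0.006906.
Q = Σ(K_i·b_i) · W · i = 233.7 × 696 × 0.006906 = 1123 m³/day.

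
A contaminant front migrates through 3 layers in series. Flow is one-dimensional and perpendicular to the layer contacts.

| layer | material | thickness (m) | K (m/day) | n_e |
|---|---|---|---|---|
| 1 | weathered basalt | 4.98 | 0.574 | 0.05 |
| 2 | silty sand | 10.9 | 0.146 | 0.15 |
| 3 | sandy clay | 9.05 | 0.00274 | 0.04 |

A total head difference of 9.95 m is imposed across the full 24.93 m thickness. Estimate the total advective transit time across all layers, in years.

2.09

With flow normal to the layers, continuity requires the same specific discharge q through every layer.
Σ(b_i/K_i) = 4.98/0.574 + 10.9/0.146 + 9.05/0.00274 = 3386 d.
q = Δh / Σ(b_i/K_i) = 9.95 / 3386 = 0.002938 m/day.
In each layer the seepage velocity is v_i = q/n_i, so the layer transit time is t_i = b_i·n_i / q:
  layer 1 (weathered basalt): t_1 = 4.98 × 0.05 / 0.002938 = 84.74 d
  layer 2 (silty sand): t_2 = 10.9 × 0.15 / 0.002938 = 556.4 d
  layer 3 (sandy clay): t_3 = 9.05 × 0.04 / 0.002938 = 123.2 d
Total t = Σ t_i = 764.4 days = 2.093 years.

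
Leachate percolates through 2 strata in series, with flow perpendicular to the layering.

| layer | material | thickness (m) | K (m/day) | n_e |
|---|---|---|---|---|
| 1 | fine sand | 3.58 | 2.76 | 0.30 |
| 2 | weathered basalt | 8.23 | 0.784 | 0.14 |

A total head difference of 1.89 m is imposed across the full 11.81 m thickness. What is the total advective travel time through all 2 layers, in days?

13.9

With flow normal to the layers, continuity requires the same specific discharge q through every layer.
Σ(b_i/K_i) = 3.58/2.76 + 8.23/0.784 = 11.79 d.
q = Δh / Σ(b_i/K_i) = 1.89 / 11.79 = 0.1602 m/day.
In each layer the seepage velocity is v_i = q/n_i, so the layer transit time is t_i = b_i·n_i / q:
  layer 1 (fine sand): t_1 = 3.58 × 0.30 / 0.1602 = 6.702 d
  layer 2 (weathered basalt): t_2 = 8.23 × 0.14 / 0.1602 = 7.190 d
Total t = Σ t_i = 13.89 days.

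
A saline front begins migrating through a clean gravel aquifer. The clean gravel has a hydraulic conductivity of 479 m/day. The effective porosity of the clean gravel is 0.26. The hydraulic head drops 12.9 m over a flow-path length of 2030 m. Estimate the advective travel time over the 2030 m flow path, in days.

Hydraulic gradient i = Δh / L = 12.9 / 2030 = 0.006355.
Darcy flux q = K · i = 479.0 × 0.006355 = 3.044 m/day.
Seepage velocity v = q / n_e = 3.044 / 0.26 = 11.71 m/day.
Travel time t = L / v = 2030 / 11.71 = 173.4 days.

173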